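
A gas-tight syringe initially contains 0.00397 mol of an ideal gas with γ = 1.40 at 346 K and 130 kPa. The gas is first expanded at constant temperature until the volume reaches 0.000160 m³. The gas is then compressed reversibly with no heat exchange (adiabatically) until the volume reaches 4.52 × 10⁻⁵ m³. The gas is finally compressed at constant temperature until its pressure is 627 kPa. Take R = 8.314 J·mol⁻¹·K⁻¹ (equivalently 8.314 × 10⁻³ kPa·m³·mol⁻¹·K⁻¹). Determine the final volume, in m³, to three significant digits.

From PV = nRT: V₁ = nRT₁/P₁ = 8.785e-05 m³.
Isothermal, so P V is constant: T₂ = T₁; P₂ = P₁·(V₁/V₂) = 71.38 kPa.
Adiabatic (γ = 1.40), T V^(γ−1) and P V^γ constant: T₃ = T₂·(V₂/V₃)^(γ−1) = 573.7 K; P₃ = P₂·(V₂/V₃)^γ = 418.9 kPa.
T constant ⇒ Boyle's law P V = const: T₄ = T₃; V₄ = V₃·(P₃/P₄) = 3.020e-05 m³.

V₄ ≈ 3.02e-05 m³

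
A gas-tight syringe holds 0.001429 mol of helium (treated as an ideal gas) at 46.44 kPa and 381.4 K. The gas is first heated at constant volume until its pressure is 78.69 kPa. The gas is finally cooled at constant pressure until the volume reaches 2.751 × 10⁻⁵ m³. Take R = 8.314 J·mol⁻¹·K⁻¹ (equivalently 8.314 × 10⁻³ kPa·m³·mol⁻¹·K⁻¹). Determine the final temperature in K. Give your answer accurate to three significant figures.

From PV = nRT: V₁ = nRT₁/P₁ = 9.757e-05 m³.
Isochoric, so P/T is constant: V₂ = V₁; T₂ = T₁·(P₂/P₁) = 646.3 K.
Isobaric, so V/T is constant: P₃ = P₂; T₃ = T₂·(V₃/V₂) = 182.2 K.

T₃ ≈ 182 K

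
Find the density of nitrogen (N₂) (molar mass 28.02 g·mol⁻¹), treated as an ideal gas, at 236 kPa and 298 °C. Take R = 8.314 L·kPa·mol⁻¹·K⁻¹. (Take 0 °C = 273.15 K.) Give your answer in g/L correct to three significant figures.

ρ = PM/(RT) = (236 × 28.02) / (8.314 × 571.1)

ρ ≈ 1.39 g/L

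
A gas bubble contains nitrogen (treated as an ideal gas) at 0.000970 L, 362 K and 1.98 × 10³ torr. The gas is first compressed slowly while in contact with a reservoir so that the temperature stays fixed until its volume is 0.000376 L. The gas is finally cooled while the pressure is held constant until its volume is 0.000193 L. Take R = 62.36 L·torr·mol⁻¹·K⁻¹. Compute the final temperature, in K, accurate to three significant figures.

Isothermal, so P V is constant: T₂ = T₁; P₂ = P₁·(V₁/V₂) = 5108 torr.
Isobaric, so V/T is constant: P₃ = P₂; T₃ = T₂·(V₃/V₂) = 185.8 K.

T₃ ≈ 186 K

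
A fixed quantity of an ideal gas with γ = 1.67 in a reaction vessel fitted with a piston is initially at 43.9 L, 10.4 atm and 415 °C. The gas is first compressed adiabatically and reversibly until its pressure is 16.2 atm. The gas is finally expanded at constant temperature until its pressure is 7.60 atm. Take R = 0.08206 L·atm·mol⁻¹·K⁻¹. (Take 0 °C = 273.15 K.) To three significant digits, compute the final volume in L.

V₃ ≈ 71.8 L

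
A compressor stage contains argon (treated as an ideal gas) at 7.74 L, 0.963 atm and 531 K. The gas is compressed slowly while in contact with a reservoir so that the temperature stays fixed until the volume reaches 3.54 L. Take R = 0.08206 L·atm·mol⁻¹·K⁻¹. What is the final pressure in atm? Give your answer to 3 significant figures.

T constant ⇒ Boyle's law P V = const: T₂ = T₁; P₂ = P₁·(V₁/V₂) = 2.106 atm.

P₂ ≈ 2.11 atm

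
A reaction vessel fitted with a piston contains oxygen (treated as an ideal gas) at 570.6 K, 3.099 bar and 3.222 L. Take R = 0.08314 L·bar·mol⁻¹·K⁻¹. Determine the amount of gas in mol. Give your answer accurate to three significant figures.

n ≈ 0.210 mol

PV = nRT ⇒ n = PV/(RT) = (3.099 × 3.222) / (0.08314 × 570.6)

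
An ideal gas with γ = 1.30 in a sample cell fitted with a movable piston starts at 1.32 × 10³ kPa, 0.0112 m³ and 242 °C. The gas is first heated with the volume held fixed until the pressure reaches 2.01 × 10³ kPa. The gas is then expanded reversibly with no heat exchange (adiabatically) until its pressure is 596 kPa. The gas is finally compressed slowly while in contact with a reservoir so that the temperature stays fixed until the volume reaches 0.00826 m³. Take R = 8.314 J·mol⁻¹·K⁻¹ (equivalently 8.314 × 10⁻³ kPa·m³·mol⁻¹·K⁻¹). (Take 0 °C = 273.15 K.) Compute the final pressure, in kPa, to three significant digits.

P₄ ≈ 2.06e+03 kPa

Convert: T₁ = 515.1 K.
V constant ⇒ P ∝ T: V₂ = V₁; T₂ = T₁·(P₂/P₁) = 784.4 K.
Adiabatic (γ = 1.30), T V^(γ−1) and P V^γ constant: T₃ = T₂·(P₃/P₂)^((γ−1)/γ) = 592.5 K; V₃ = V₂·(P₂/P₃)^(1/γ) = 0.02853 m³.
T constant ⇒ Boyle's law P V = const: T₄ = T₃; P₄ = P₃·(V₃/V₄) = 2059 kPa.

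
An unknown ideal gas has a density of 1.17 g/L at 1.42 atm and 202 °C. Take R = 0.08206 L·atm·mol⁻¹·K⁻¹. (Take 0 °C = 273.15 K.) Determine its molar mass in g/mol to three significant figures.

ρ = PM/(RT) ⇒ M = ρRT/P = (1.17 × 0.08206 × 475.1) / 1.42

M ≈ 32.1 g/mol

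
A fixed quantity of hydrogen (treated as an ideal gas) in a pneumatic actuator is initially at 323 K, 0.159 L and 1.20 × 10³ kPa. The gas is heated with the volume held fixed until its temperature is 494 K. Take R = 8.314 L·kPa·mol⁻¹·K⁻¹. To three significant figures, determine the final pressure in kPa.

V constant ⇒ P ∝ T: V₂ = V₁; P₂ = P₁·(T₂/T₁) = 1835 kPa.

P₂ ≈ 1.84e+03 kPa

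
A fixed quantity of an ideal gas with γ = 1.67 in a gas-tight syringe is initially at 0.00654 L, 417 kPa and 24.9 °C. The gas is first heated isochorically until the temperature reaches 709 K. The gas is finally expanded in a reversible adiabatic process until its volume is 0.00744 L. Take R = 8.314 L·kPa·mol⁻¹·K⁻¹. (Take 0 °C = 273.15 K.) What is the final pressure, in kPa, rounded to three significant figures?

P₃ ≈ 800 kPa

Convert: T₁ = 298.0 K.
Isochoric, so P/T is constant: V₂ = V₁; P₂ = P₁·(T₂/T₁) = 992.0 kPa.
Adiabatic (γ = 1.67), T V^(γ−1) and P V^γ constant: T₃ = T₂·(V₂/V₃)^(γ−1) = 650.3 K; P₃ = P₂·(V₂/V₃)^γ = 799.8 kPa.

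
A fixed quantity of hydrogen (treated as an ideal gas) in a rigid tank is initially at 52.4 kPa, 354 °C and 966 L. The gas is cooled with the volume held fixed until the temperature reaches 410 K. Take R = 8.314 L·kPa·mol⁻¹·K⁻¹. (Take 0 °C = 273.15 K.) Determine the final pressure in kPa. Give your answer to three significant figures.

Convert: T₁ = 627.1 K.
Isochoric, so P/T is constant: V₂ = V₁; P₂ = P₁·(T₂/T₁) = 34.26 kPa.

P₂ ≈ 34.3 kPa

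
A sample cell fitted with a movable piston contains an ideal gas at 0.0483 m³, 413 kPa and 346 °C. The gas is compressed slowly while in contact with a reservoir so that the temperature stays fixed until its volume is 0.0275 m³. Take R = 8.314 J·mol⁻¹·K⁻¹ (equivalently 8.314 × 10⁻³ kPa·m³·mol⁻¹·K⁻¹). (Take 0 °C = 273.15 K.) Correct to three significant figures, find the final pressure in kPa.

Convert: T₁ = 619.1 K.
T constant ⇒ Boyle's law P V = const: T₂ = T₁; P₂ = P₁·(V₁/V₂) = 725.4 kPa.

P₂ ≈ 725 kPa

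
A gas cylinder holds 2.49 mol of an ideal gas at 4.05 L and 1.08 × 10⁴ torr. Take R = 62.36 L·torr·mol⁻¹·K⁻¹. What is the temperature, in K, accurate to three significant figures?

T ≈ 282 K

PV = nRT ⇒ T = PV/(nR) = (1.08e+04 × 4.05) / (2.49 × 62.36)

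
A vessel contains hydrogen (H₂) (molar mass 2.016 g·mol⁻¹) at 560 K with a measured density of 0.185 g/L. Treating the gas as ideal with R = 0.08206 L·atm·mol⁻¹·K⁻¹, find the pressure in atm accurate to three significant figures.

ρ = PM/(RT) ⇒ P = ρRT/M = (0.185 × 0.08206 × 560.0) / 2.016

P ≈ 4.22 atm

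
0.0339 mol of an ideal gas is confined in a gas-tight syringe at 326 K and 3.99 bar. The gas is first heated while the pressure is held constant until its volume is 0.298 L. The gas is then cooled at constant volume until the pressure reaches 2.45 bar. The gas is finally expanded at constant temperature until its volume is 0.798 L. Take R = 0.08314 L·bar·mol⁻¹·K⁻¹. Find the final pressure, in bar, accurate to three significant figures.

From PV = nRT: V₁ = nRT₁/P₁ = 0.2303 L.
P constant ⇒ V ∝ T: P₂ = P₁; T₂ = T₁·(V₂/V₁) = 421.9 K.
Isochoric, so P/T is constant: V₃ = V₂; T₃ = T₂·(P₃/P₂) = 259.0 K.
T constant ⇒ Boyle's law P V = const: T₄ = T₃; P₄ = P₃·(V₃/V₄) = 0.9149 bar.

P₄ ≈ 0.915 bar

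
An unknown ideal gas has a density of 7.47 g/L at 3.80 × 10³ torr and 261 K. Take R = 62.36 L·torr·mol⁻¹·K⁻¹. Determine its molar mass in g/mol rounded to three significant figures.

ρ = PM/(RT) ⇒ M = ρRT/P = (7.47 × 62.36 × 261.0) / 3.80e+03

M ≈ 32.0 g/mol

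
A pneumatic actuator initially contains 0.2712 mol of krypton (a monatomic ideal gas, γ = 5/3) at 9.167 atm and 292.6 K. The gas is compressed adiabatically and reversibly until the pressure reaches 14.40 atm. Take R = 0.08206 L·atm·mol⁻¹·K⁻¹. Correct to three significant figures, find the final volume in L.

From PV = nRT: V₁ = nRT₁/P₁ = 0.7103 L.
Reversible adiabatic, γ = 5/3: T₂ = T₁·(P₂/P₁)^((γ−1)/γ) = 350.5 K; V₂ = V₁·(P₁/P₂)^(1/γ) = 0.5417 L.

V₂ ≈ 0.542 L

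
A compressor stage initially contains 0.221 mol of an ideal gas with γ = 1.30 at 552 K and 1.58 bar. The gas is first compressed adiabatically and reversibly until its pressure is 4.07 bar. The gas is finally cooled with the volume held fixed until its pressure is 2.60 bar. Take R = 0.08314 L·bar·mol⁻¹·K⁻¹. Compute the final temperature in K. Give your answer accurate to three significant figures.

From PV = nRT: V₁ = nRT₁/P₁ = 6.419 L.
Adiabatic (γ = 1.30), T V^(γ−1) and P V^γ constant: T₂ = T₁·(P₂/P₁)^((γ−1)/γ) = 686.7 K; V₂ = V₁·(P₁/P₂)^(1/γ) = 3.100 L.
Isochoric, so P/T is constant: V₃ = V₂; T₃ = T₂·(P₃/P₂) = 438.7 K.

T₃ ≈ 439 K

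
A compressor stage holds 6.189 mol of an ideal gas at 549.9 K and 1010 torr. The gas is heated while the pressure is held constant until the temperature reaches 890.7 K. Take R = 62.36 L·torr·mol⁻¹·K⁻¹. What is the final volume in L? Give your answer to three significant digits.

V₂ ≈ 340 L

From PV = nRT: V₁ = nRT₁/P₁ = 210.1 L.
Isobaric, so V/T is constant: P₂ = P₁; V₂ = V₁·(T₂/T₁) = 340.4 L.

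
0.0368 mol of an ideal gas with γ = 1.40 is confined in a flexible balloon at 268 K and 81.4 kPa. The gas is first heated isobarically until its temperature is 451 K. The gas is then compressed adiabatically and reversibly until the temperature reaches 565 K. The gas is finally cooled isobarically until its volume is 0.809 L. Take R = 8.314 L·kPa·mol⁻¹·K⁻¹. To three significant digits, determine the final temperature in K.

From PV = nRT: V₁ = nRT₁/P₁ = 1.007 L.
Isobaric, so V/T is constant: P₂ = P₁; V₂ = V₁·(T₂/T₁) = 1.695 L.
Adiabatic (γ = 1.40), T V^(γ−1) and P V^γ constant: P₃ = P₂·(T₃/T₂)^(γ/(γ−1)) = 179.1 kPa; V₃ = V₂·(T₂/T₃)^(1/(γ−1)) = 0.9650 L.
P constant ⇒ V ∝ T: P₄ = P₃; T₄ = T₃·(V₄/V₃) = 473.7 K.

T₄ ≈ 474 K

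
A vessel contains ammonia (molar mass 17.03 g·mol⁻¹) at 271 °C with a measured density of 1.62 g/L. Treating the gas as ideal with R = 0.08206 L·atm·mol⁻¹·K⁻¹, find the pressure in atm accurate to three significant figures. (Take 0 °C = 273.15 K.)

ρ = PM/(RT) ⇒ P = ρRT/M = (1.62 × 0.08206 × 544.1) / 17.03

P ≈ 4.25 atm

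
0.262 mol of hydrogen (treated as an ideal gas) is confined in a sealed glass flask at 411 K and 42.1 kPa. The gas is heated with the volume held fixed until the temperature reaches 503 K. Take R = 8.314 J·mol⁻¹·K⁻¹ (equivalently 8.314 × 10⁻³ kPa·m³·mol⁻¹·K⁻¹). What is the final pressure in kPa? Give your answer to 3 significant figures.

P₂ ≈ 51.5 kPa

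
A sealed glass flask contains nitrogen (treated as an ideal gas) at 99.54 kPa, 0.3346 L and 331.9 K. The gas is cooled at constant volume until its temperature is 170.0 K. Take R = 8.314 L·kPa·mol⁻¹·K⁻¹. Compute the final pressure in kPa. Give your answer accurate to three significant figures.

P₂ ≈ 51.0 kPa

Isochoric, so P/T is constant: V₂ = V₁; P₂ = P₁·(T₂/T₁) = 50.98 kPa.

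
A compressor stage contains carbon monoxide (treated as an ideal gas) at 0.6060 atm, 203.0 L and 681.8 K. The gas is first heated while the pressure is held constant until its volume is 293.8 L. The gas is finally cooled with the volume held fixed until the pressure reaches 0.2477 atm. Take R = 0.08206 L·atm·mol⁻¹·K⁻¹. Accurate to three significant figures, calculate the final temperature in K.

P constant ⇒ V ∝ T: P₂ = P₁; T₂ = T₁·(V₂/V₁) = 986.8 K.
V constant ⇒ P ∝ T: V₃ = V₂; T₃ = T₂·(P₃/P₂) = 403.3 K.

T₃ ≈ 403 K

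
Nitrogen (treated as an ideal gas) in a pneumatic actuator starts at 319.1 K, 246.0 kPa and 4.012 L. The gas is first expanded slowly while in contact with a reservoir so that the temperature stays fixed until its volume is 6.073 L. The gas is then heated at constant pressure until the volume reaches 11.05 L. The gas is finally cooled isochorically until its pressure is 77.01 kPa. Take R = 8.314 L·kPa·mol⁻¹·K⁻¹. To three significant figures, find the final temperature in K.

T₄ ≈ 275 K

Isothermal, so P V is constant: T₂ = T₁; P₂ = P₁·(V₁/V₂) = 162.5 kPa.
P constant ⇒ V ∝ T: P₃ = P₂; T₃ = T₂·(V₃/V₂) = 580.6 K.
V constant ⇒ P ∝ T: V₄ = V₃; T₄ = T₃·(P₄/P₃) = 275.1 K.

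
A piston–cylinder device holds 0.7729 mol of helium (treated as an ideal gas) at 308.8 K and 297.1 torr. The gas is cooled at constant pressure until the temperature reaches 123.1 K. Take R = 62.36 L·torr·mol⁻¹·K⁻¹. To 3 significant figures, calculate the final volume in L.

V₂ ≈ 20.0 L

From PV = nRT: V₁ = nRT₁/P₁ = 50.10 L.
Isobaric, so V/T is constant: P₂ = P₁; V₂ = V₁·(T₂/T₁) = 19.97 L.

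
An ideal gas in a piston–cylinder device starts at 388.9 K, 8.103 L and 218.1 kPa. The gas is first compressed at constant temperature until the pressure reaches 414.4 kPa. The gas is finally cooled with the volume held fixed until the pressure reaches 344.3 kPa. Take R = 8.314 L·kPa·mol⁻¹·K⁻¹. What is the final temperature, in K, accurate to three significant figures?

T₃ ≈ 323 K

T constant ⇒ Boyle's law P V = const: T₂ = T₁; V₂ = V₁·(P₁/P₂) = 4.265 L.
Isochoric, so P/T is constant: V₃ = V₂; T₃ = T₂·(P₃/P₂) = 323.1 K.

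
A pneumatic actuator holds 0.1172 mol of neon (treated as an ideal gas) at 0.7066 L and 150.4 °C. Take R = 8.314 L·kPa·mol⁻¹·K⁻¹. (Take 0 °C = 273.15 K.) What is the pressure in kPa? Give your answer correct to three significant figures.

Convert: T = 423.55 K.
PV = nRT ⇒ P = nRT/V = (0.1172 × 8.314 × 423.55) / 0.7066

P ≈ 584 kPa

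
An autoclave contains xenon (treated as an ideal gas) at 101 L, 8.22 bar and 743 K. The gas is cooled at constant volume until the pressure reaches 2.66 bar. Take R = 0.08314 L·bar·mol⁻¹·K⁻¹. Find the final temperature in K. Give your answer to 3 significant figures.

T₂ ≈ 240 K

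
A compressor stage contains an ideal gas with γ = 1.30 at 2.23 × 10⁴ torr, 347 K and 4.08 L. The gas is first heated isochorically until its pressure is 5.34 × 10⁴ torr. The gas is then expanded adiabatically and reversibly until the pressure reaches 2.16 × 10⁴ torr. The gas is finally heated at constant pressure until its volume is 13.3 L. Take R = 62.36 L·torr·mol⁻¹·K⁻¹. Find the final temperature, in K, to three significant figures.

V constant ⇒ P ∝ T: V₂ = V₁; T₂ = T₁·(P₂/P₁) = 830.9 K.
Reversible adiabatic, γ = 1.30: T₃ = T₂·(P₃/P₂)^((γ−1)/γ) = 674.3 K; V₃ = V₂·(P₂/P₃)^(1/γ) = 8.185 L.
Isobaric, so V/T is constant: P₄ = P₃; T₄ = T₃·(V₄/V₃) = 1096 K.

T₄ ≈ 1.10e+03 K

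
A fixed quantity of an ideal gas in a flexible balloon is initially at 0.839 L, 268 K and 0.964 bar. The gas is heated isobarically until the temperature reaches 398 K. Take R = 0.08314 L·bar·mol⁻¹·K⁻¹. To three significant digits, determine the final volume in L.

P constant ⇒ V ∝ T: P₂ = P₁; V₂ = V₁·(T₂/T₁) = 1.246 L.

V₂ ≈ 1.25 L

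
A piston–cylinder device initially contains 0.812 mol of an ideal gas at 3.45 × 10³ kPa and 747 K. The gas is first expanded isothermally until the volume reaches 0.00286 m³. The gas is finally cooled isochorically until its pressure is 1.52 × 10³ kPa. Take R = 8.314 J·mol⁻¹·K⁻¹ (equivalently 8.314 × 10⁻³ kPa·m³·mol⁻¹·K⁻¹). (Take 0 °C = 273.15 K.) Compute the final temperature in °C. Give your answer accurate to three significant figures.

From PV = nRT: V₁ = nRT₁/P₁ = 0.001462 m³.
T constant ⇒ Boyle's law P V = const: T₂ = T₁; P₂ = P₁·(V₁/V₂) = 1763 kPa.
Isochoric, so P/T is constant: V₃ = V₂; T₃ = T₂·(P₃/P₂) = 643.9 K.

T₃ ≈ 371 °C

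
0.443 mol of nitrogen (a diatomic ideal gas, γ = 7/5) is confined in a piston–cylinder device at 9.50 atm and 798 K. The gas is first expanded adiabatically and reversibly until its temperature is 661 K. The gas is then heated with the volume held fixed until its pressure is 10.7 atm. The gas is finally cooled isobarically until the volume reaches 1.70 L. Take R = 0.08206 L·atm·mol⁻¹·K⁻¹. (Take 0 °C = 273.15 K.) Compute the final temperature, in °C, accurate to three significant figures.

T₄ ≈ 227 °C

From PV = nRT: V₁ = nRT₁/P₁ = 3.054 L.
Reversible adiabatic, γ = 7/5: P₂ = P₁·(T₂/T₁)^(γ/(γ−1)) = 4.914 atm; V₂ = V₁·(T₁/T₂)^(1/(γ−1)) = 4.890 L.
Isochoric, so P/T is constant: V₃ = V₂; T₃ = T₂·(P₃/P₂) = 1439 K.
Isobaric, so V/T is constant: P₄ = P₃; T₄ = T₃·(V₄/V₃) = 500.4 K.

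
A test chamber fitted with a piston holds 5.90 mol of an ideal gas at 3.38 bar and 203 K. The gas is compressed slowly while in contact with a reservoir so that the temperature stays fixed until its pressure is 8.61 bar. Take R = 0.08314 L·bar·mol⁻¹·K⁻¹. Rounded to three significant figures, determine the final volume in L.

From PV = nRT: V₁ = nRT₁/P₁ = 29.46 L.
Isothermal, so P V is constant: T₂ = T₁; V₂ = V₁·(P₁/P₂) = 11.57 L.

V₂ ≈ 11.6 L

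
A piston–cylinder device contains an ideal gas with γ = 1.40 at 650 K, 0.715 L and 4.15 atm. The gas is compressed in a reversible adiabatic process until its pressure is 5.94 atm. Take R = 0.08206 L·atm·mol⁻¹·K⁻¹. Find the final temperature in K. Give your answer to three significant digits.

Adiabatic (γ = 1.40), T V^(γ−1) and P V^γ constant: T₂ = T₁·(P₂/P₁)^((γ−1)/γ) = 720.1 K; V₂ = V₁·(P₁/P₂)^(1/γ) = 0.5534 L.

T₂ ≈ 720 K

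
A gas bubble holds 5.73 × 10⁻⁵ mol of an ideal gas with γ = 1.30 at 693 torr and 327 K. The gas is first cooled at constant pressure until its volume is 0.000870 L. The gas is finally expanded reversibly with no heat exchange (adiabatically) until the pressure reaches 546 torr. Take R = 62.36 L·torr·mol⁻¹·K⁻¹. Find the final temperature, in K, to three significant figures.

T₃ ≈ 160 K

From PV = nRT: V₁ = nRT₁/P₁ = 0.001686 L.
P constant ⇒ V ∝ T: P₂ = P₁; T₂ = T₁·(V₂/V₁) = 168.7 K.
Reversible adiabatic, γ = 1.30: T₃ = T₂·(P₃/P₂)^((γ−1)/γ) = 159.7 K; V₃ = V₂·(P₂/P₃)^(1/γ) = 0.001045 L.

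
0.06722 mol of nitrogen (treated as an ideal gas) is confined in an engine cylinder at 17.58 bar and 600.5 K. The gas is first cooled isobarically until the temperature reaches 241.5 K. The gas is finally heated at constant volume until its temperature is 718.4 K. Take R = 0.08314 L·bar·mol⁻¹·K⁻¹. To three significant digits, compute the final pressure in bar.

From PV = nRT: V₁ = nRT₁/P₁ = 0.1909 L.
P constant ⇒ V ∝ T: P₂ = P₁; V₂ = V₁·(T₂/T₁) = 0.07677 L.
Isochoric, so P/T is constant: V₃ = V₂; P₃ = P₂·(T₃/T₂) = 52.30 bar.

P₃ ≈ 52.3 bar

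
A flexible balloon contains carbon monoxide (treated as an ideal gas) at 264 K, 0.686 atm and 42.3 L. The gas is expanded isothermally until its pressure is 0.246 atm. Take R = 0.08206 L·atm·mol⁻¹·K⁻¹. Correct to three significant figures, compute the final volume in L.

T constant ⇒ Boyle's law P V = const: T₂ = T₁; V₂ = V₁·(P₁/P₂) = 118.0 L.

V₂ ≈ 118 L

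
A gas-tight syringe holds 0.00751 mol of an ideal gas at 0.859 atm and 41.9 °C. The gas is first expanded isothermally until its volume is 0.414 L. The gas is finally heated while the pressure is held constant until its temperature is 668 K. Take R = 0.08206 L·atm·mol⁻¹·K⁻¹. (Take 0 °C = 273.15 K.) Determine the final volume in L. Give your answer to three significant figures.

V₃ ≈ 0.878 L

Convert: T₁ = 315.0 K.
From PV = nRT: V₁ = nRT₁/P₁ = 0.2260 L.
Isothermal, so P V is constant: T₂ = T₁; P₂ = P₁·(V₁/V₂) = 0.4690 atm.
Isobaric, so V/T is constant: P₃ = P₂; V₃ = V₂·(T₃/T₂) = 0.8778 L.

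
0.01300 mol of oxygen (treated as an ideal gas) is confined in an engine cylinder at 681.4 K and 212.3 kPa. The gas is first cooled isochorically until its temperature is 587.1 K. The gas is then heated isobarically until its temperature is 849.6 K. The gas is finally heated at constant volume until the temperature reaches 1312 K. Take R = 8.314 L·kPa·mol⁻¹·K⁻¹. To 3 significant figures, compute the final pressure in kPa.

P₄ ≈ 282 kPa

From PV = nRT: V₁ = nRT₁/P₁ = 0.3469 L.
V constant ⇒ P ∝ T: V₂ = V₁; P₂ = P₁·(T₂/T₁) = 182.9 kPa.
P constant ⇒ V ∝ T: P₃ = P₂; V₃ = V₂·(T₃/T₂) = 0.5020 L.
Isochoric, so P/T is constant: V₄ = V₃; P₄ = P₃·(T₄/T₃) = 282.5 kPa.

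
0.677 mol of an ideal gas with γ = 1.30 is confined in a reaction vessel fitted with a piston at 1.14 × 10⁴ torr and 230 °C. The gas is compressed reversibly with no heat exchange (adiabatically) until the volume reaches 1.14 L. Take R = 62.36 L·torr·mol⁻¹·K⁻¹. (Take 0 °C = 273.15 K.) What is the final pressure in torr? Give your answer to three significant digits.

P₂ ≈ 2.16e+04 torr

Convert: T₁ = 503.1 K.
From PV = nRT: V₁ = nRT₁/P₁ = 1.863 L.
Adiabatic (γ = 1.30), T V^(γ−1) and P V^γ constant: T₂ = T₁·(V₁/V₂)^(γ−1) = 583.1 K; P₂ = P₁·(V₁/V₂)^γ = 2.159e+04 torr.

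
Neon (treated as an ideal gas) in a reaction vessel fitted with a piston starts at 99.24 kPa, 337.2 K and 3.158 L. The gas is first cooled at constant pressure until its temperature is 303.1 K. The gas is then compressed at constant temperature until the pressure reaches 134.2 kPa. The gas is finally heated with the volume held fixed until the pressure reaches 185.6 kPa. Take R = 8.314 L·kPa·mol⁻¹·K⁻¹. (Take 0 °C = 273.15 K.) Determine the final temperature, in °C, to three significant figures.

T₄ ≈ 146 °C

P constant ⇒ V ∝ T: P₂ = P₁; V₂ = V₁·(T₂/T₁) = 2.839 L.
Isothermal, so P V is constant: T₃ = T₂; V₃ = V₂·(P₂/P₃) = 2.099 L.
Isochoric, so P/T is constant: V₄ = V₃; T₄ = T₃·(P₄/P₃) = 419.2 K.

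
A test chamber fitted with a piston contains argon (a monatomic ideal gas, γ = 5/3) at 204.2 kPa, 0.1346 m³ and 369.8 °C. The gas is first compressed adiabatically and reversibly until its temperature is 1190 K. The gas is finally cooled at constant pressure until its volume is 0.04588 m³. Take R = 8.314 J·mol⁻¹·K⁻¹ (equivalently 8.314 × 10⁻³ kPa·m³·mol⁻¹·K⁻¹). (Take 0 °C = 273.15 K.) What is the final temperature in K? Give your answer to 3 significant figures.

T₃ ≈ 1.02e+03 K

Convert: T₁ = 643.0 K.
Reversible adiabatic, γ = 5/3: P₂ = P₁·(T₂/T₁)^(γ/(γ−1)) = 951.7 kPa; V₂ = V₁·(T₁/T₂)^(1/(γ−1)) = 0.05346 m³.
Isobaric, so V/T is constant: P₃ = P₂; T₃ = T₂·(V₃/V₂) = 1021 K.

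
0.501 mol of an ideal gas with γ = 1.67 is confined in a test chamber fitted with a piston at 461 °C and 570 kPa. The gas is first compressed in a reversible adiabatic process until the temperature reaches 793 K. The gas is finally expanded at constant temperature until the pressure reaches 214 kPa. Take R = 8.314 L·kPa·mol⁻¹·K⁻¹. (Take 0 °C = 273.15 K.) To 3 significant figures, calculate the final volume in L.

V₃ ≈ 15.4 L

Convert: T₁ = 734.1 K.
From PV = nRT: V₁ = nRT₁/P₁ = 5.365 L.
Reversible adiabatic, γ = 1.67: P₂ = P₁·(T₂/T₁)^(γ/(γ−1)) = 690.8 kPa; V₂ = V₁·(T₁/T₂)^(1/(γ−1)) = 4.782 L.
Isothermal, so P V is constant: T₃ = T₂; V₃ = V₂·(P₂/P₃) = 15.44 L.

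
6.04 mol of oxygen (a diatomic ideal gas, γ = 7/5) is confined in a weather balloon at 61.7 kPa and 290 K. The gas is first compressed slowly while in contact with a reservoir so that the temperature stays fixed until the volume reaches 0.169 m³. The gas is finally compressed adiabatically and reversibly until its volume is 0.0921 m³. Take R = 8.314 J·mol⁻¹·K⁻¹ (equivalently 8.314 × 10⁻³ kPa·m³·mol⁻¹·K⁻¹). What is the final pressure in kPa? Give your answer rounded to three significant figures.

P₃ ≈ 202 kPa

From PV = nRT: V₁ = nRT₁/P₁ = 0.2360 m³.
Isothermal, so P V is constant: T₂ = T₁; P₂ = P₁·(V₁/V₂) = 86.17 kPa.
Reversible adiabatic, γ = 7/5: T₃ = T₂·(V₂/V₃)^(γ−1) = 369.7 K; P₃ = P₂·(V₂/V₃)^γ = 201.6 kPa.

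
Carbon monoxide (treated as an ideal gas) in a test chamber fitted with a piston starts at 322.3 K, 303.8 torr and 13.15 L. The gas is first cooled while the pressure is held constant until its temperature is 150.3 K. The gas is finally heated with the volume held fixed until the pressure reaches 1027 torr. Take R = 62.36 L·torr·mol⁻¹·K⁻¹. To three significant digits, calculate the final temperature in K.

T₃ ≈ 508 K

P constant ⇒ V ∝ T: P₂ = P₁; V₂ = V₁·(T₂/T₁) = 6.132 L.
Isochoric, so P/T is constant: V₃ = V₂; T₃ = T₂·(P₃/P₂) = 508.1 K.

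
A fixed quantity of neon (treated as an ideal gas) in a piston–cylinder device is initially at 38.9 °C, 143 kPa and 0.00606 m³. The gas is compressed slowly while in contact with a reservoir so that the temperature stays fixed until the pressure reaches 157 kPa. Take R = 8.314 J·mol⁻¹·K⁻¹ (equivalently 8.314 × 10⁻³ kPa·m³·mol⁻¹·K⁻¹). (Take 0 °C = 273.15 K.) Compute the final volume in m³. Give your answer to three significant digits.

V₂ ≈ 0.00552 m³

Convert: T₁ = 312.0 K.
Isothermal, so P V is constant: T₂ = T₁; V₂ = V₁·(P₁/P₂) = 0.005520 m³.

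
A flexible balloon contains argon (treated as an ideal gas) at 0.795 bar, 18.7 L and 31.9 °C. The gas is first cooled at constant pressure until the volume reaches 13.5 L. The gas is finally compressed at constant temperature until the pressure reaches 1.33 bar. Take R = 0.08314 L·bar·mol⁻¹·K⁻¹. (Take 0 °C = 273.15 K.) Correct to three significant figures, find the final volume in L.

V₃ ≈ 8.07 L

Convert: T₁ = 305.0 K.
Isobaric, so V/T is constant: P₂ = P₁; T₂ = T₁·(V₂/V₁) = 220.2 K.
T constant ⇒ Boyle's law P V = const: T₃ = T₂; V₃ = V₂·(P₂/P₃) = 8.070 L.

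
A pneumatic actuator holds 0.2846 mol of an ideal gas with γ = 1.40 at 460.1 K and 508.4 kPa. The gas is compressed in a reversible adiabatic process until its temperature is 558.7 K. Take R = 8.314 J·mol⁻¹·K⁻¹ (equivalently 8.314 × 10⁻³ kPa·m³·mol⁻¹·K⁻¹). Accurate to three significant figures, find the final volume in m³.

V₂ ≈ 0.00132 m³

From PV = nRT: V₁ = nRT₁/P₁ = 0.002141 m³.
Reversible adiabatic, γ = 1.40: P₂ = P₁·(T₂/T₁)^(γ/(γ−1)) = 1003 kPa; V₂ = V₁·(T₁/T₂)^(1/(γ−1)) = 0.001318 m³.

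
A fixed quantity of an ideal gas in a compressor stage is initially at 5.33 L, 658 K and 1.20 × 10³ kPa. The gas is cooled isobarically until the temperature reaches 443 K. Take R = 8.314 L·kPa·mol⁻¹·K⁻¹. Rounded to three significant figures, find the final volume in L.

V₂ ≈ 3.59 L

Isobaric, so V/T is constant: P₂ = P₁; V₂ = V₁·(T₂/T₁) = 3.588 L.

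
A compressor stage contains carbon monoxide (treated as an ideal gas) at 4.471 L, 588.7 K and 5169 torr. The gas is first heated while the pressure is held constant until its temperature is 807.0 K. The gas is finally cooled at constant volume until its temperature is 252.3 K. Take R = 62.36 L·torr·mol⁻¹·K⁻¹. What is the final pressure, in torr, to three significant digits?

P₃ ≈ 1.62e+03 torr

Isobaric, so V/T is constant: P₂ = P₁; V₂ = V₁·(T₂/T₁) = 6.129 L.
V constant ⇒ P ∝ T: V₃ = V₂; P₃ = P₂·(T₃/T₂) = 1616 torr.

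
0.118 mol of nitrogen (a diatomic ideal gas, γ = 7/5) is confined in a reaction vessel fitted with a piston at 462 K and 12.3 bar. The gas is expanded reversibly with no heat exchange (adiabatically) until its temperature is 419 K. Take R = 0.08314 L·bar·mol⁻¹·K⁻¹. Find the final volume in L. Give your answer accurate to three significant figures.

From PV = nRT: V₁ = nRT₁/P₁ = 0.3685 L.
Adiabatic (γ = 7/5), T V^(γ−1) and P V^γ constant: P₂ = P₁·(T₂/T₁)^(γ/(γ−1)) = 8.738 bar; V₂ = V₁·(T₁/T₂)^(1/(γ−1)) = 0.4704 L.

V₂ ≈ 0.470 L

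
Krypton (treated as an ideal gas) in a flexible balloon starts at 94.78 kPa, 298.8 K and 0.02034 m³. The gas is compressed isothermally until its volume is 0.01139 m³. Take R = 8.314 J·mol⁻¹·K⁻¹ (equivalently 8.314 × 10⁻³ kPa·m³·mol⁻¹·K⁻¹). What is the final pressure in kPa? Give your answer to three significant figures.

P₂ ≈ 169 kPa

T constant ⇒ Boyle's law P V = const: T₂ = T₁; P₂ = P₁·(V₁/V₂) = 169.3 kPa.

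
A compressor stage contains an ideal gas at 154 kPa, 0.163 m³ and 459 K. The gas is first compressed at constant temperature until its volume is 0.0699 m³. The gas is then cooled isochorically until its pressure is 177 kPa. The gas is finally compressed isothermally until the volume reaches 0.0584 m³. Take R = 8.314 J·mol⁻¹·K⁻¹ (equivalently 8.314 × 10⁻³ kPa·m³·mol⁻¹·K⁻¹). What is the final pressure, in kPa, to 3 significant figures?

T constant ⇒ Boyle's law P V = const: T₂ = T₁; P₂ = P₁·(V₁/V₂) = 359.1 kPa.
Isochoric, so P/T is constant: V₃ = V₂; T₃ = T₂·(P₃/P₂) = 226.2 K.
T constant ⇒ Boyle's law P V = const: T₄ = T₃; P₄ = P₃·(V₃/V₄) = 211.9 kPa.

P₄ ≈ 212 kPa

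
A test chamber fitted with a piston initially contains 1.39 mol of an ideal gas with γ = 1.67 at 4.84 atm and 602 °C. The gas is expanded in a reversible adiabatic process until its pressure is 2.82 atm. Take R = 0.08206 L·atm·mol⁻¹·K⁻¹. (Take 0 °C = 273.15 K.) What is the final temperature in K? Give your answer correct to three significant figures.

Convert: T₁ = 875.1 K.
From PV = nRT: V₁ = nRT₁/P₁ = 20.62 L.
Reversible adiabatic, γ = 1.67: T₂ = T₁·(P₂/P₁)^((γ−1)/γ) = 704.6 K; V₂ = V₁·(P₁/P₂)^(1/γ) = 28.50 L.

T₂ ≈ 705 K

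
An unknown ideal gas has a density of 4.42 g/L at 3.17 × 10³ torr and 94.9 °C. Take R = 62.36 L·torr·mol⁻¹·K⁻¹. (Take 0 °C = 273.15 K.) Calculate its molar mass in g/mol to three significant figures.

ρ = PM/(RT) ⇒ M = ρRT/P = (4.42 × 62.36 × 368.0) / 3.17e+03

M ≈ 32.0 g/mol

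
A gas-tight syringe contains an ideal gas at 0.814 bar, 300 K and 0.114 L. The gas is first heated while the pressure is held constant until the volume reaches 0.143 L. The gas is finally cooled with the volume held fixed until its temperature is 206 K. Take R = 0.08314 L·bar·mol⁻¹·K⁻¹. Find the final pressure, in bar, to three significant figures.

P₃ ≈ 0.446 bar

Isobaric, so V/T is constant: P₂ = P₁; T₂ = T₁·(V₂/V₁) = 376.3 K.
V constant ⇒ P ∝ T: V₃ = V₂; P₃ = P₂·(T₃/T₂) = 0.4456 bar.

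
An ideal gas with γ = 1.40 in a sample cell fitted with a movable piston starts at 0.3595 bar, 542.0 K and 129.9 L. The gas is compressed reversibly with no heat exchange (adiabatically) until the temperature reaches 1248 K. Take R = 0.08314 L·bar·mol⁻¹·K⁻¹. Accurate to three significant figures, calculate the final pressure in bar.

Reversible adiabatic, γ = 1.40: P₂ = P₁·(T₂/T₁)^(γ/(γ−1)) = 6.660 bar; V₂ = V₁·(T₁/T₂)^(1/(γ−1)) = 16.15 L.

P₂ ≈ 6.66 bar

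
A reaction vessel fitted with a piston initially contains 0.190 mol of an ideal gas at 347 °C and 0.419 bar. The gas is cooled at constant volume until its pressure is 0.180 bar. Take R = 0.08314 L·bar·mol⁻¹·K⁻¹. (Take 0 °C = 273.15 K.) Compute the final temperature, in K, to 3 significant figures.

T₂ ≈ 266 K

Convert: T₁ = 620.1 K.
From PV = nRT: V₁ = nRT₁/P₁ = 23.38 L.
V constant ⇒ P ∝ T: V₂ = V₁; T₂ = T₁·(P₂/P₁) = 266.4 K.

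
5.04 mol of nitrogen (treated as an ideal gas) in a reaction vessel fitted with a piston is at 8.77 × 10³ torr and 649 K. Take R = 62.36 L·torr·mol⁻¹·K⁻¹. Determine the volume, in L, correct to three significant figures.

V ≈ 23.3 L

PV = nRT ⇒ V = nRT/P = (5.04 × 62.36 × 649) / 8.77e+03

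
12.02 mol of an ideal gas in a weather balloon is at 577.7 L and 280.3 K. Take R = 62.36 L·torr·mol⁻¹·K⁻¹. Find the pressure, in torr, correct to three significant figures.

PV = nRT ⇒ P = nRT/V = (12.02 × 62.36 × 280.3) / 577.7

P ≈ 364 torr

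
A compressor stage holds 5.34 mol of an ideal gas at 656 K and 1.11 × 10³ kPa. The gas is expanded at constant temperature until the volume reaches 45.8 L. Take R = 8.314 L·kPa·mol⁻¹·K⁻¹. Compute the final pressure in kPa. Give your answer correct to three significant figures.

From PV = nRT: V₁ = nRT₁/P₁ = 26.24 L.
Isothermal, so P V is constant: T₂ = T₁; P₂ = P₁·(V₁/V₂) = 635.9 kPa.

P₂ ≈ 636 kPa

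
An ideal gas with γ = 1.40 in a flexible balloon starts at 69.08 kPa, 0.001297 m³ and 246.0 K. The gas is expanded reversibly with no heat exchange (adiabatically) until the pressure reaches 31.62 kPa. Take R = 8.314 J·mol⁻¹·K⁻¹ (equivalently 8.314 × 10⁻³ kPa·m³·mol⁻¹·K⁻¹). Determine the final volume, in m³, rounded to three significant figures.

V₂ ≈ 0.00227 m³

Reversible adiabatic, γ = 1.40: T₂ = T₁·(P₂/P₁)^((γ−1)/γ) = 196.8 K; V₂ = V₁·(P₁/P₂)^(1/γ) = 0.002267 m³.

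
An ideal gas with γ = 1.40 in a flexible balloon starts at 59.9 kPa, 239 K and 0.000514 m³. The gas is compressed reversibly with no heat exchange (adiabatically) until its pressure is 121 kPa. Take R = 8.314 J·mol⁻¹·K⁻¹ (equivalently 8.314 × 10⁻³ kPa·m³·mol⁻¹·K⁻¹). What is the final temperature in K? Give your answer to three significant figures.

Reversible adiabatic, γ = 1.40: T₂ = T₁·(P₂/P₁)^((γ−1)/γ) = 292.2 K; V₂ = V₁·(P₁/P₂)^(1/γ) = 0.0003111 m³.

T₂ ≈ 292 K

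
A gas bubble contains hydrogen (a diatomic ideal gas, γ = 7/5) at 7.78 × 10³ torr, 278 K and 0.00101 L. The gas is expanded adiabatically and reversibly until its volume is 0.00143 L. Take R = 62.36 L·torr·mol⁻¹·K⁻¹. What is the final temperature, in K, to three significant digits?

Adiabatic (γ = 7/5), T V^(γ−1) and P V^γ constant: T₂ = T₁·(V₁/V₂)^(γ−1) = 241.9 K; P₂ = P₁·(V₁/V₂)^γ = 4781 torr.

T₂ ≈ 242 K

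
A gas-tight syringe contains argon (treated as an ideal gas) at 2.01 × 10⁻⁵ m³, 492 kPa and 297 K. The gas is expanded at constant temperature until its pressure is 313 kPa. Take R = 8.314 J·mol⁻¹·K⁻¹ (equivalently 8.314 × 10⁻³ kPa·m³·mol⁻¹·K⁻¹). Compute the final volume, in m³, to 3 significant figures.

T constant ⇒ Boyle's law P V = const: T₂ = T₁; V₂ = V₁·(P₁/P₂) = 3.159e-05 m³.

V₂ ≈ 3.16e-05 m³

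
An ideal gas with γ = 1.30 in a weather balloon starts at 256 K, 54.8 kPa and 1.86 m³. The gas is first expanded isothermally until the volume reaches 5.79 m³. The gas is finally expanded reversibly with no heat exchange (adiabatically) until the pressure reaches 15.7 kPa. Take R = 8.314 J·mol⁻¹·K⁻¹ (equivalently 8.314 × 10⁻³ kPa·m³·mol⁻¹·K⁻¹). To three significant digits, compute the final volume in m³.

T constant ⇒ Boyle's law P V = const: T₂ = T₁; P₂ = P₁·(V₁/V₂) = 17.60 kPa.
Reversible adiabatic, γ = 1.30: T₃ = T₂·(P₃/P₂)^((γ−1)/γ) = 249.3 K; V₃ = V₂·(P₂/P₃)^(1/γ) = 6.323 m³.

V₃ ≈ 6.32 m³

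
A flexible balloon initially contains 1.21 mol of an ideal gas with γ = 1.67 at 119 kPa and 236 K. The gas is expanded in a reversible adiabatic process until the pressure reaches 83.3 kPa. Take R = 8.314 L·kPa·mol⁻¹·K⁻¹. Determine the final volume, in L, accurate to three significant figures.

From PV = nRT: V₁ = nRT₁/P₁ = 19.95 L.
Adiabatic (γ = 1.67), T V^(γ−1) and P V^γ constant: T₂ = T₁·(P₂/P₁)^((γ−1)/γ) = 204.5 K; V₂ = V₁·(P₁/P₂)^(1/γ) = 24.70 L.

V₂ ≈ 24.7 L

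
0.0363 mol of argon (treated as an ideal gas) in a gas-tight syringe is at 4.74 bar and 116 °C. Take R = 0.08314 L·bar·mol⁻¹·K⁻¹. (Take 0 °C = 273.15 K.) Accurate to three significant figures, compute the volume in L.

V ≈ 0.248 L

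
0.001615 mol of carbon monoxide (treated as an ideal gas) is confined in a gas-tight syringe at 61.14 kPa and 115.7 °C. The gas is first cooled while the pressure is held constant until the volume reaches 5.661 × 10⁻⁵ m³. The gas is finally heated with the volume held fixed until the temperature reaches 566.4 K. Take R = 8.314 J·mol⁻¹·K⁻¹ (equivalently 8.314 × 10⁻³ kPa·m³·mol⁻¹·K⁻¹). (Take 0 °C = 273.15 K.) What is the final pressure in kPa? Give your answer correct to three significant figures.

P₃ ≈ 134 kPa

Convert: T₁ = 388.8 K.
From PV = nRT: V₁ = nRT₁/P₁ = 8.540e-05 m³.
Isobaric, so V/T is constant: P₂ = P₁; T₂ = T₁·(V₂/V₁) = 257.8 K.
V constant ⇒ P ∝ T: V₃ = V₂; P₃ = P₂·(T₃/T₂) = 134.3 kPa.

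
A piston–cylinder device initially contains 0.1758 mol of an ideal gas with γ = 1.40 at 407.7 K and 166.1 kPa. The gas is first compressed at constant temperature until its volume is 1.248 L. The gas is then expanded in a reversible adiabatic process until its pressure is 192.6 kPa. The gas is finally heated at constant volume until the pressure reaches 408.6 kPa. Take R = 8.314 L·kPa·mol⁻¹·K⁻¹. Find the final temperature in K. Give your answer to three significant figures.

T₄ ≈ 667 K

From PV = nRT: V₁ = nRT₁/P₁ = 3.588 L.
Isothermal, so P V is constant: T₂ = T₁; P₂ = P₁·(V₁/V₂) = 477.5 kPa.
Reversible adiabatic, γ = 1.40: T₃ = T₂·(P₃/P₂)^((γ−1)/γ) = 314.5 K; V₃ = V₂·(P₂/P₃)^(1/γ) = 2.387 L.
V constant ⇒ P ∝ T: V₄ = V₃; T₄ = T₃·(P₄/P₃) = 667.3 K.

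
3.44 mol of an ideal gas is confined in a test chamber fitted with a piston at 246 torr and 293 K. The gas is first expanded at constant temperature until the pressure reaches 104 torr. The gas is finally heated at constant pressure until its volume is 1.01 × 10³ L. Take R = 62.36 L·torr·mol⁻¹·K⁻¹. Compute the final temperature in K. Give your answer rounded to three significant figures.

T₃ ≈ 490 K

From PV = nRT: V₁ = nRT₁/P₁ = 255.5 L.
Isothermal, so P V is constant: T₂ = T₁; V₂ = V₁·(P₁/P₂) = 604.4 L.
P constant ⇒ V ∝ T: P₃ = P₂; T₃ = T₂·(V₃/V₂) = 489.7 K.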